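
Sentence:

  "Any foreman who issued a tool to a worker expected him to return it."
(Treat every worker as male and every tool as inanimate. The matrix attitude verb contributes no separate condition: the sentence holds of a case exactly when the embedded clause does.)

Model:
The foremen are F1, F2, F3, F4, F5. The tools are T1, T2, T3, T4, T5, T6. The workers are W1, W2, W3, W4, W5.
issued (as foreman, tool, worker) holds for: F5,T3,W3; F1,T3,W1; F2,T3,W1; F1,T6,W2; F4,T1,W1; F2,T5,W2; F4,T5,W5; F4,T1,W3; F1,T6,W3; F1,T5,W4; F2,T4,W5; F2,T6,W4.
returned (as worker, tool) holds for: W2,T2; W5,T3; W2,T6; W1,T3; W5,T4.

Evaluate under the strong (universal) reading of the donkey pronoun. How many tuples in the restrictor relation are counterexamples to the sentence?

8

"him" takes "a worker" as antecedent and "it" takes "a tool"; both are donkey pronouns co-varying with the restrictor.
Strong reading: for every (f,t,w) with issued(f,t,w), returned(w,t).
Restrictor triples: (F1,T3,W1)→returned(W1,T3) ✓  (F1,T5,W4)→returned(W4,T5) ✗  (F1,T6,W2)→returned(W2,T6) ✓  (F1,T6,W3)→returned(W3,T6) ✗  (F2,T3,W1)→returned(W1,T3) ✓  (F2,T4,W5)→returned(W5,T4) ✓  (F2,T5,W2)→returned(W2,T5) ✗  (F2,T6,W4)→returned(W4,T6) ✗  (F4,T1,W1)→returned(W1,T1) ✗  (F4,T1,W3)→returned(W3,T1) ✗  (F4,T5,W5)→returned(W5,T5) ✗  (F5,T3,W3)→returned(W3,T3) ✗
Counterexamples (restrictor triples failing the scope): 8.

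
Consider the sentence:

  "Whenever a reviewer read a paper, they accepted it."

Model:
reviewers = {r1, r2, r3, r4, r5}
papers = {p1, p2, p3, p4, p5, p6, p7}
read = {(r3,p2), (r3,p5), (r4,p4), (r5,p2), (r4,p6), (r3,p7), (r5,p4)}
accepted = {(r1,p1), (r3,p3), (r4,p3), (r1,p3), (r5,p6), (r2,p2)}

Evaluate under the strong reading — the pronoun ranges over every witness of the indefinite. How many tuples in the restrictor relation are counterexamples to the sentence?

7

"it" takes "a paper" as antecedent — a donkey pronoun bound across the clause boundary.
Strong reading: for every (r,p) with read(r,p), accepted(r,p).
Restrictor pairs: (r3,p2) ✗  (r3,p5) ✗  (r3,p7) ✗  (r4,p4) ✗  (r4,p6) ✗  (r5,p2) ✗  (r5,p4) ✗
Counterexamples (restrictor pairs failing the scope): 7.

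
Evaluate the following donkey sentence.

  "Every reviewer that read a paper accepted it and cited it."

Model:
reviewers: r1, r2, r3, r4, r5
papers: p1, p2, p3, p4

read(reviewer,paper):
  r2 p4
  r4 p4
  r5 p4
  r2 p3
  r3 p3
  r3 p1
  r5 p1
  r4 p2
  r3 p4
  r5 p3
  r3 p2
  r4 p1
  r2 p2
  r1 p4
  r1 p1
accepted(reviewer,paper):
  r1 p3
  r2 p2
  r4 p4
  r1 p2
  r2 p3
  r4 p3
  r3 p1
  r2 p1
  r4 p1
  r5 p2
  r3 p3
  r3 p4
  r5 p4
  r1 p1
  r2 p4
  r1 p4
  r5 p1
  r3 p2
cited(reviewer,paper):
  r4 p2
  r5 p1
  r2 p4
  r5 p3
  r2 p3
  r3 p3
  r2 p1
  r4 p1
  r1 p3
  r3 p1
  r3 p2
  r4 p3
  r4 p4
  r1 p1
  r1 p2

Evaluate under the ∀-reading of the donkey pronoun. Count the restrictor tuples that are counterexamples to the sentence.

"it" takes "a paper" as antecedent — a donkey pronoun bound across the clause boundary.
Strong reading: for every (r,p) with read(r,p), accepted(r,p) ∧ cited(r,p).
Restrictor pairs: (r1,p1) ✓  (r1,p4) ✗  (r2,p2) ✗  (r2,p3) ✓  (r2,p4) ✓  (r3,p1) ✓  (r3,p2) ✓  (r3,p3) ✓  (r3,p4) ✗  (r4,p1) ✓  (r4,p2) ✗  (r4,p4) ✓  (r5,p1) ✓  (r5,p3) ✗  (r5,p4) ✗
Counterexamples (restrictor pairs failing the scope): 6.

6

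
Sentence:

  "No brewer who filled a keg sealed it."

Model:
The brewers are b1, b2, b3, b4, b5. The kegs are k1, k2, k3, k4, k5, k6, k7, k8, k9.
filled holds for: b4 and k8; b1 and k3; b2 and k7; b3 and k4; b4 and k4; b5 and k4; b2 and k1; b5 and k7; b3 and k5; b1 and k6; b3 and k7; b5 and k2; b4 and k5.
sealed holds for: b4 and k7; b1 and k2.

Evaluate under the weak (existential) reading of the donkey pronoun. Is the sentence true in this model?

"it" takes "a keg" as antecedent — a donkey pronoun bound across the clause boundary.
Truth condition: for no (b,k) with filled(b,k) does sealed(b,k) hold.
Restrictor pairs — does the scope hold? (b1,k3):fails  (b1,k6):fails  (b2,k1):fails  (b2,k7):fails  (b3,k4):fails  (b3,k5):fails  (b3,k7):fails  (b4,k4):fails  (b4,k5):fails  (b4,k8):fails  (b5,k2):fails  (b5,k4):fails  (b5,k7):fails
Scope holds for no restrictor pair, so the sentence is true.

True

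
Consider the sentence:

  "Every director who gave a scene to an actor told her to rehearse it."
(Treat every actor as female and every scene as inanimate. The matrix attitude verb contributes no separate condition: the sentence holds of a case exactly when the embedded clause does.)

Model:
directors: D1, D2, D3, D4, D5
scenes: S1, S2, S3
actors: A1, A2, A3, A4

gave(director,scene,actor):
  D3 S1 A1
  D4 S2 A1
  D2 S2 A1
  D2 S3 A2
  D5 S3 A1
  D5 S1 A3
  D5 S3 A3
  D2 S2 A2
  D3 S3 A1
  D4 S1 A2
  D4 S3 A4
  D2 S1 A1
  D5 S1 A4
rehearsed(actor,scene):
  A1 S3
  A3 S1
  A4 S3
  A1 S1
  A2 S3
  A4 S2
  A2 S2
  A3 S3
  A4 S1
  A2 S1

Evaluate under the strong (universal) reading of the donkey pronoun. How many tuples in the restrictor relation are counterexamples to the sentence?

"her" takes "an actor" as antecedent and "it" takes "a scene"; both are donkey pronouns co-varying with the restrictor.
Strong reading: for every (d,s,a) with gave(d,s,a), rehearsed(a,s).
Restrictor triples: (D2,S1,A1)→rehearsed(A1,S1) ✓  (D2,S2,A1)→rehearsed(A1,S2) ✗  (D2,S2,A2)→rehearsed(A2,S2) ✓  (D2,S3,A2)→rehearsed(A2,S3) ✓  (D3,S1,A1)→rehearsed(A1,S1) ✓  (D3,S3,A1)→rehearsed(A1,S3) ✓  (D4,S1,A2)→rehearsed(A2,S1) ✓  (D4,S2,A1)→rehearsed(A1,S2) ✗  (D4,S3,A4)→rehearsed(A4,S3) ✓  (D5,S1,A3)→rehearsed(A3,S1) ✓  (D5,S1,A4)→rehearsed(A4,S1) ✓  (D5,S3,A1)→rehearsed(A1,S3) ✓  (D5,S3,A3)→rehearsed(A3,S3) ✓
Counterexamples (restrictor triples failing the scope): 2.

2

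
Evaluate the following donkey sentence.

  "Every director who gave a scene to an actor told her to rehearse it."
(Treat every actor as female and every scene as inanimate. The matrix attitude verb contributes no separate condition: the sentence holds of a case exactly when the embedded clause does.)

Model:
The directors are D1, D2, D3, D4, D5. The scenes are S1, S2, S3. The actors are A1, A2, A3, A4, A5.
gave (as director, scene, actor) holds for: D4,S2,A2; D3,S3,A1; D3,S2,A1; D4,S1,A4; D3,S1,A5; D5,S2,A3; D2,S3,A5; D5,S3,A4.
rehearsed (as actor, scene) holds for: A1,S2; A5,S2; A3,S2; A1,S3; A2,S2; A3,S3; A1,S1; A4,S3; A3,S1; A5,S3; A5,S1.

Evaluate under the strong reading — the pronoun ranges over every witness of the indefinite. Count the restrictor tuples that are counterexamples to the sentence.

"her" takes "an actor" as antecedent and "it" takes "a scene"; both are donkey pronouns co-varying with the restrictor.
Strong reading: for every (d,s,a) with gave(d,s,a), rehearsed(a,s).
Restrictor triples: (D2,S3,A5)→rehearsed(A5,S3) ✓  (D3,S1,A5)→rehearsed(A5,S1) ✓  (D3,S2,A1)→rehearsed(A1,S2) ✓  (D3,S3,A1)→rehearsed(A1,S3) ✓  (D4,S1,A4)→rehearsed(A4,S1) ✗  (D4,S2,A2)→rehearsed(A2,S2) ✓  (D5,S2,A3)→rehearsed(A3,S2) ✓  (D5,S3,A4)→rehearsed(A4,S3) ✓
Counterexamples (restrictor triples failing the scope): 1.

1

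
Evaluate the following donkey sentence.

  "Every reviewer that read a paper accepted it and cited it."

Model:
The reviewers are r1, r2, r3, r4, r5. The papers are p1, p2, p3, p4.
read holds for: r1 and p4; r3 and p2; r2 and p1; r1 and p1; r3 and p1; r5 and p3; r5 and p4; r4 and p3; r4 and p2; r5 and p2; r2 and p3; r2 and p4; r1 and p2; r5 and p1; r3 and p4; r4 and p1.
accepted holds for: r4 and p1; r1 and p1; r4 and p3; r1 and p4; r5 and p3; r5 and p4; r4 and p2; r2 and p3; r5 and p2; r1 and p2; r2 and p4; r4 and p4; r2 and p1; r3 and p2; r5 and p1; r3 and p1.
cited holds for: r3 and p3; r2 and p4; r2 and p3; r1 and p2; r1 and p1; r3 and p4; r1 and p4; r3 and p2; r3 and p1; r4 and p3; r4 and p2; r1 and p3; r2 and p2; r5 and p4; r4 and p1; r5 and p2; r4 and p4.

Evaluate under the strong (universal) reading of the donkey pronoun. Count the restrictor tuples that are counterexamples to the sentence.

4

"it" takes "a paper" as antecedent — a donkey pronoun bound across the clause boundary.
Strong reading: for every (r,p) with read(r,p), accepted(r,p) ∧ cited(r,p).
Restrictor pairs: (r1,p1) ✓  (r1,p2) ✓  (r1,p4) ✓  (r2,p1) ✗  (r2,p3) ✓  (r2,p4) ✓  (r3,p1) ✓  (r3,p2) ✓  (r3,p4) ✗  (r4,p1) ✓  (r4,p2) ✓  (r4,p3) ✓  (r5,p1) ✗  (r5,p2) ✓  (r5,p3) ✗  (r5,p4) ✓
Counterexamples (restrictor pairs failing the scope): 4.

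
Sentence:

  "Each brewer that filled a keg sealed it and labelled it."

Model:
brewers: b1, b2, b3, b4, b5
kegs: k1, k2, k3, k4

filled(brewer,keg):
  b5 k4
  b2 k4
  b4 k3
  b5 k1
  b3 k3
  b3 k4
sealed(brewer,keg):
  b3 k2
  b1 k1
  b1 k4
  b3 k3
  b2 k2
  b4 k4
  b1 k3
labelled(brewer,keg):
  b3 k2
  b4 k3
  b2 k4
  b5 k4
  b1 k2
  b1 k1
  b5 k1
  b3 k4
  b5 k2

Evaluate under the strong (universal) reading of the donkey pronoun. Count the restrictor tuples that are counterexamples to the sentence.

6

"it" takes "a keg" as antecedent — a donkey pronoun bound across the clause boundary.
Strong reading: for every (b,k) with filled(b,k), sealed(b,k) ∧ labelled(b,k).
Restrictor pairs: (b2,k4) ✗  (b3,k3) ✗  (b3,k4) ✗  (b4,k3) ✗  (b5,k1) ✗  (b5,k4) ✗
Counterexamples (restrictor pairs failing the scope): 6.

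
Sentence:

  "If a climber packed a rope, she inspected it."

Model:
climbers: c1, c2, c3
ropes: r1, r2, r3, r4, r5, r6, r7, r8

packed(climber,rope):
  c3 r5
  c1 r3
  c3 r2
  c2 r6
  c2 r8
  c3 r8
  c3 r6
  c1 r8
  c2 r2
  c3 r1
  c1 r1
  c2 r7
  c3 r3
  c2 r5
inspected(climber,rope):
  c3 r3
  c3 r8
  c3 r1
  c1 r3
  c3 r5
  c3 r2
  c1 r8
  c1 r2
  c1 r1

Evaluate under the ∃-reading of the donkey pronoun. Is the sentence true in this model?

False

"it" takes "a rope" as antecedent — a donkey pronoun bound across the clause boundary.
Weak reading: every climber c with some packed-rope has at least one packed-rope r such that inspected(c,r).
Per climber: c1:✓  c2:✗  c3:✓
c2 has no witness among its packed-ropes.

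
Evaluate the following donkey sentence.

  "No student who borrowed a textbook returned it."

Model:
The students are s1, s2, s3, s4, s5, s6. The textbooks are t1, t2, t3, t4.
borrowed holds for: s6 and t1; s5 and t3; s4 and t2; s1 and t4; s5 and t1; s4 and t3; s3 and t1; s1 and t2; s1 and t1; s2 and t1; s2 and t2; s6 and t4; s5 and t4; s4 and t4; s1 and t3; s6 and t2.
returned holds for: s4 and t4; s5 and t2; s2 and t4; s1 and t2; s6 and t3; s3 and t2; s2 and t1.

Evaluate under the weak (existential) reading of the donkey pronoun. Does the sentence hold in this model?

False

"it" takes "a textbook" as antecedent — a donkey pronoun bound across the clause boundary.
Truth condition: for no (s,t) with borrowed(s,t) does returned(s,t) hold.
Restrictor pairs — does the scope hold? (s1,t1):fails  (s1,t2):holds  (s1,t3):fails  (s1,t4):fails  (s2,t1):holds  (s2,t2):fails  (s3,t1):fails  (s4,t2):fails  (s4,t3):fails  (s4,t4):holds  (s5,t1):fails  (s5,t3):fails  (s5,t4):fails  (s6,t1):fails  (s6,t2):fails  (s6,t4):fails
Scope holds for 3 pair(s), so the sentence is false.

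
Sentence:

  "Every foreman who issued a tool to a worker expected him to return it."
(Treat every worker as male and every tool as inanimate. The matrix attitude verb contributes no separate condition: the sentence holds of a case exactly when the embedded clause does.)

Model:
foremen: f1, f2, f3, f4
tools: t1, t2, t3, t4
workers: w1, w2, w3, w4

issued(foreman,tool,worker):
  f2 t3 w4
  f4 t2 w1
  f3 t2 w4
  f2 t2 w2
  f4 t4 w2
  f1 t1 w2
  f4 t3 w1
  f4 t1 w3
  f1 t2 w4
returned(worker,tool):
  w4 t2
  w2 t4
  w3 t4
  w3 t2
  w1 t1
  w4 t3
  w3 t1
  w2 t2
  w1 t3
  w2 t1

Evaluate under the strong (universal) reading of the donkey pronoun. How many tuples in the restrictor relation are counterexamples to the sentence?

"him" takes "a worker" as antecedent and "it" takes "a tool"; both are donkey pronouns co-varying with the restrictor.
Strong reading: for every (f,t,w) with issued(f,t,w), returned(w,t).
Restrictor triples: (f1,t1,w2)→returned(w2,t1) ✓  (f1,t2,w4)→returned(w4,t2) ✓  (f2,t2,w2)→returned(w2,t2) ✓  (f2,t3,w4)→returned(w4,t3) ✓  (f3,t2,w4)→returned(w4,t2) ✓  (f4,t1,w3)→returned(w3,t1) ✓  (f4,t2,w1)→returned(w1,t2) ✗  (f4,t3,w1)→returned(w1,t3) ✓  (f4,t4,w2)→returned(w2,t4) ✓
Counterexamples (restrictor triples failing the scope): 1.

1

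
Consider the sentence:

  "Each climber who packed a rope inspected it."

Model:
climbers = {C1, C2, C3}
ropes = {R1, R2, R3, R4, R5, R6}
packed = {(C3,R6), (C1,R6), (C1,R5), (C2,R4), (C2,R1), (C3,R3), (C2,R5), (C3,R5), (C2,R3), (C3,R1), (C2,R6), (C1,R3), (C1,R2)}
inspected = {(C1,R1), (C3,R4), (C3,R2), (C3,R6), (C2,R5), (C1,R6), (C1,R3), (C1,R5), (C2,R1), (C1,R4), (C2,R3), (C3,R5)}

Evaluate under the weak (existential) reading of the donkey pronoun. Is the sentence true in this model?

"it" takes "a rope" as antecedent — a donkey pronoun bound across the clause boundary.
Weak reading: every climber c with some packed-rope has at least one packed-rope r such that inspected(c,r).
Per climber: C1:✓  C2:✓  C3:✓
Every climber in the restrictor has a witness.

True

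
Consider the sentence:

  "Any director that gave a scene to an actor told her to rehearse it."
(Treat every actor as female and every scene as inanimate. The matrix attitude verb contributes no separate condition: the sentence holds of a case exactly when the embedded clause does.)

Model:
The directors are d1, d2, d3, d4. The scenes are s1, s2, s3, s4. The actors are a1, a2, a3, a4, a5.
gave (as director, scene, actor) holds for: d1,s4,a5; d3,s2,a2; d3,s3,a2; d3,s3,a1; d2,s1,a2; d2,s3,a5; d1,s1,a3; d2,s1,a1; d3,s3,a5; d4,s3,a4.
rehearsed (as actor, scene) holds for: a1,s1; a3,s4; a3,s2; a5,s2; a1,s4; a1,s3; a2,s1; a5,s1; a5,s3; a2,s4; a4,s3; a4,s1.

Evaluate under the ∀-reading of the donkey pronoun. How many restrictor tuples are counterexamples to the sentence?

"her" takes "an actor" as antecedent and "it" takes "a scene"; both are donkey pronouns co-varying with the restrictor.
Strong reading: for every (d,s,a) with gave(d,s,a), rehearsed(a,s).
Restrictor triples: (d1,s1,a3)→rehearsed(a3,s1) ✗  (d1,s4,a5)→rehearsed(a5,s4) ✗  (d2,s1,a1)→rehearsed(a1,s1) ✓  (d2,s1,a2)→rehearsed(a2,s1) ✓  (d2,s3,a5)→rehearsed(a5,s3) ✓  (d3,s2,a2)→rehearsed(a2,s2) ✗  (d3,s3,a1)→rehearsed(a1,s3) ✓  (d3,s3,a2)→rehearsed(a2,s3) ✗  (d3,s3,a5)→rehearsed(a5,s3) ✓  (d4,s3,a4)→rehearsed(a4,s3) ✓
Counterexamples (restrictor triples failing the scope): 4.

4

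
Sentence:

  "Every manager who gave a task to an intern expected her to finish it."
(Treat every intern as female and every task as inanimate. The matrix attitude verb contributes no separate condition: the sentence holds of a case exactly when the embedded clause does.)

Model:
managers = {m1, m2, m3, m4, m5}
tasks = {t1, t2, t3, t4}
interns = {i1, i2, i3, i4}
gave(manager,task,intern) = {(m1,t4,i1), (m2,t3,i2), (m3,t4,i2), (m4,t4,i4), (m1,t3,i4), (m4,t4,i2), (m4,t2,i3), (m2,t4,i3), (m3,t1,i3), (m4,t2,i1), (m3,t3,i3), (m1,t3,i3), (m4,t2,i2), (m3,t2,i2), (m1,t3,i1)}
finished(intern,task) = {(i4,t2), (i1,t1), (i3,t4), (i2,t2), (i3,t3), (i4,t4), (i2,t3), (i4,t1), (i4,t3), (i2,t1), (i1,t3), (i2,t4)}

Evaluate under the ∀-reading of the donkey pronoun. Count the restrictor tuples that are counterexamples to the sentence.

4

"her" takes "an intern" as antecedent and "it" takes "a task"; both are donkey pronouns co-varying with the restrictor.
Strong reading: for every (m,t,i) with gave(m,t,i), finished(i,t).
Restrictor triples: (m1,t3,i1)→finished(i1,t3) ✓  (m1,t3,i3)→finished(i3,t3) ✓  (m1,t3,i4)→finished(i4,t3) ✓  (m1,t4,i1)→finished(i1,t4) ✗  (m2,t3,i2)→finished(i2,t3) ✓  (m2,t4,i3)→finished(i3,t4) ✓  (m3,t1,i3)→finished(i3,t1) ✗  (m3,t2,i2)→finished(i2,t2) ✓  (m3,t3,i3)→finished(i3,t3) ✓  (m3,t4,i2)→finished(i2,t4) ✓  (m4,t2,i1)→finished(i1,t2) ✗  (m4,t2,i2)→finished(i2,t2) ✓  (m4,t2,i3)→finished(i3,t2) ✗  (m4,t4,i2)→finished(i2,t4) ✓  (m4,t4,i4)→finished(i4,t4) ✓
Counterexamples (restrictor triples failing the scope): 4.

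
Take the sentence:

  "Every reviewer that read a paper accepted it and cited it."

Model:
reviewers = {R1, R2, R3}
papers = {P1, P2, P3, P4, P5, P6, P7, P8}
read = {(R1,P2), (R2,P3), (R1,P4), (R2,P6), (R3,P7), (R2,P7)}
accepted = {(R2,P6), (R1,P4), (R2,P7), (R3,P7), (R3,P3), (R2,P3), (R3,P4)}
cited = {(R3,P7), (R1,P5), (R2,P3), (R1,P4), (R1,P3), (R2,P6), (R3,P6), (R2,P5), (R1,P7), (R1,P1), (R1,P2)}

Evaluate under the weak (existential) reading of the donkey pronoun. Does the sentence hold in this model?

"it" takes "a paper" as antecedent — a donkey pronoun bound across the clause boundary.
Weak reading: every reviewer r with some read-paper has at least one read-paper p such that accepted(r,p) ∧ cited(r,p).
Per reviewer: R1:✓  R2:✓  R3:✓
Every reviewer in the restrictor has a witness.

True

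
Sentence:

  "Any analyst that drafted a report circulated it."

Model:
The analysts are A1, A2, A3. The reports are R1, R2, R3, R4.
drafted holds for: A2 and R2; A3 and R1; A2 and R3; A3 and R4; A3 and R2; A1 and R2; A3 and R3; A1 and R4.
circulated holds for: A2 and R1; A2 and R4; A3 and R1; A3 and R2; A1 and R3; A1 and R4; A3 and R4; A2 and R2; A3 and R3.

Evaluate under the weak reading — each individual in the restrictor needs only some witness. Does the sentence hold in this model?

"it" takes "a report" as antecedent — a donkey pronoun bound across the clause boundary.
Weak reading: every analyst a with some drafted-report has at least one drafted-report r such that circulated(a,r).
Per analyst: A1:✓  A2:✓  A3:✓
Every analyst in the restrictor has a witness.

True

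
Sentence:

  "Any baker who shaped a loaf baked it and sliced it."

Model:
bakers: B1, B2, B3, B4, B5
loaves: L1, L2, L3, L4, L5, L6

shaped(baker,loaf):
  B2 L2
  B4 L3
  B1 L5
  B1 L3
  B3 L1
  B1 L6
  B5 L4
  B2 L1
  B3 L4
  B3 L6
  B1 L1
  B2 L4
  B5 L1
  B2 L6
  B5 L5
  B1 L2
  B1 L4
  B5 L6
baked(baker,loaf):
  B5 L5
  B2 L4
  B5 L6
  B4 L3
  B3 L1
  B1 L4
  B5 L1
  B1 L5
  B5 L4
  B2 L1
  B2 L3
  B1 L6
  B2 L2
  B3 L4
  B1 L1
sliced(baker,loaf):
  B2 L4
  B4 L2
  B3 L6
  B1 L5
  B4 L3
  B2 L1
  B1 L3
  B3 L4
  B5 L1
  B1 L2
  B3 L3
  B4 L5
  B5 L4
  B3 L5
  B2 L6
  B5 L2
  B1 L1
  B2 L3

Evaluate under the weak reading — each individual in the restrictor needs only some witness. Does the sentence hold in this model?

"it" takes "a loaf" as antecedent — a donkey pronoun bound across the clause boundary.
Weak reading: every baker b with some shaped-loaf has at least one shaped-loaf l such that baked(b,l) ∧ sliced(b,l).
Per baker: B1:✓  B2:✓  B3:✓  B4:✓  B5:✓
Every baker in the restrictor has a witness.

True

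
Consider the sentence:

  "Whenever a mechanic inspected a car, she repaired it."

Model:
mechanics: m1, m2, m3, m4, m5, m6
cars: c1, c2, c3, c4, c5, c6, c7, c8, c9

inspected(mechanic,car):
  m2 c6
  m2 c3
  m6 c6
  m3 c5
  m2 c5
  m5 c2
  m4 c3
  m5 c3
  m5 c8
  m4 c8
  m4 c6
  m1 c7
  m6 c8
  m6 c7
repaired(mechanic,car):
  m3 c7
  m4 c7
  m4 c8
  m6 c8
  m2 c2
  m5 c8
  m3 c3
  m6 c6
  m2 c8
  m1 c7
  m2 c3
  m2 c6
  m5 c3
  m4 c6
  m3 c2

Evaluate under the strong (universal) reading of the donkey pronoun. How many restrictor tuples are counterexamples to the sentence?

"it" takes "a car" as antecedent — a donkey pronoun bound across the clause boundary.
Strong reading: for every (m,c) with inspected(m,c), repaired(m,c).
Restrictor pairs: (m1,c7) ✓  (m2,c3) ✓  (m2,c5) ✗  (m2,c6) ✓  (m3,c5) ✗  (m4,c3) ✗  (m4,c6) ✓  (m4,c8) ✓  (m5,c2) ✗  (m5,c3) ✓  (m5,c8) ✓  (m6,c6) ✓  (m6,c7) ✗  (m6,c8) ✓
Counterexamples (restrictor pairs failing the scope): 5.

5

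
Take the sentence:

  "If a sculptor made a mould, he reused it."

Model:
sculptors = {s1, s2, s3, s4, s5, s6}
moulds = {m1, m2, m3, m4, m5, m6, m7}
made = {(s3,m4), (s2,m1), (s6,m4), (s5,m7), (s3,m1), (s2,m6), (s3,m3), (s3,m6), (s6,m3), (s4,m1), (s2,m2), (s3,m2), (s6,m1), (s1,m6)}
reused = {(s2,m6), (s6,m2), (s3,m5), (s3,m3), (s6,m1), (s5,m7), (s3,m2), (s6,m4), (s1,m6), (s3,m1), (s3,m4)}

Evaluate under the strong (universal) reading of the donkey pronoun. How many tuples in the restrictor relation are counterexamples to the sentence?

"it" takes "a mould" as antecedent — a donkey pronoun bound across the clause boundary.
Strong reading: for every (s,m) with made(s,m), reused(s,m).
Restrictor pairs: (s1,m6) ✓  (s2,m1) ✗  (s2,m2) ✗  (s2,m6) ✓  (s3,m1) ✓  (s3,m2) ✓  (s3,m3) ✓  (s3,m4) ✓  (s3,m6) ✗  (s4,m1) ✗  (s5,m7) ✓  (s6,m1) ✓  (s6,m3) ✗  (s6,m4) ✓
Counterexamples (restrictor pairs failing the scope): 5.

5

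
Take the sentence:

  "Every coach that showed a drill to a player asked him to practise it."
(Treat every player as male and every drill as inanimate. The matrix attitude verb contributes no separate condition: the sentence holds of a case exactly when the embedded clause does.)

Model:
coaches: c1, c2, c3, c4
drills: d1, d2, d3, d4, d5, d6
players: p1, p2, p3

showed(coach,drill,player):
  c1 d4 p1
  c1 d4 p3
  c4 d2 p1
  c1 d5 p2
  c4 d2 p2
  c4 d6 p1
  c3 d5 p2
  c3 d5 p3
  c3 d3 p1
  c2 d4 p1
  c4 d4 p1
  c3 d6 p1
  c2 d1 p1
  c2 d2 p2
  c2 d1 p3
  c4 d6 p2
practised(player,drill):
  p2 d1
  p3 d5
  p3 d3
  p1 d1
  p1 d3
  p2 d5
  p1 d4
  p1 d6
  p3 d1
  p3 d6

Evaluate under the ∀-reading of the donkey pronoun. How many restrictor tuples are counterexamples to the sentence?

5

"him" takes "a player" as antecedent and "it" takes "a drill"; both are donkey pronouns co-varying with the restrictor.
Strong reading: for every (c,d,p) with showed(c,d,p), practised(p,d).
Restrictor triples: (c1,d4,p1)→practised(p1,d4) ✓  (c1,d4,p3)→practised(p3,d4) ✗  (c1,d5,p2)→practised(p2,d5) ✓  (c2,d1,p1)→practised(p1,d1) ✓  (c2,d1,p3)→practised(p3,d1) ✓  (c2,d2,p2)→practised(p2,d2) ✗  (c2,d4,p1)→practised(p1,d4) ✓  (c3,d3,p1)→practised(p1,d3) ✓  (c3,d5,p2)→practised(p2,d5) ✓  (c3,d5,p3)→practised(p3,d5) ✓  (c3,d6,p1)→practised(p1,d6) ✓  (c4,d2,p1)→practised(p1,d2) ✗  (c4,d2,p2)→practised(p2,d2) ✗  (c4,d4,p1)→practised(p1,d4) ✓  (c4,d6,p1)→practised(p1,d6) ✓  (c4,d6,p2)→practised(p2,d6) ✗
Counterexamples (restrictor triples failing the scope): 5.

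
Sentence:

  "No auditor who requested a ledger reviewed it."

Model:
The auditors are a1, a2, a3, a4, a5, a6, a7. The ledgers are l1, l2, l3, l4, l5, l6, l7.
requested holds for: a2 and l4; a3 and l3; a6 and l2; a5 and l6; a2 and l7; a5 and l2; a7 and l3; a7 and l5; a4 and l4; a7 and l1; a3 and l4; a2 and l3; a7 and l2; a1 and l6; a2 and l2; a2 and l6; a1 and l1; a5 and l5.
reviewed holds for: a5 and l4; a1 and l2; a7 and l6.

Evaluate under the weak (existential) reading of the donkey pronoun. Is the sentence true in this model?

"it" takes "a ledger" as antecedent — a donkey pronoun bound across the clause boundary.
Truth condition: for no (a,l) with requested(a,l) does reviewed(a,l) hold.
Restrictor pairs — does the scope hold? (a1,l1):fails  (a1,l6):fails  (a2,l2):fails  (a2,l3):fails  (a2,l4):fails  (a2,l6):fails  (a2,l7):fails  (a3,l3):fails  (a3,l4):fails  (a4,l4):fails  (a5,l2):fails  (a5,l5):fails  (a5,l6):fails  (a6,l2):fails  (a7,l1):fails  (a7,l2):fails  (a7,l3):fails  (a7,l5):fails
Scope holds for no restrictor pair, so the sentence is true.

True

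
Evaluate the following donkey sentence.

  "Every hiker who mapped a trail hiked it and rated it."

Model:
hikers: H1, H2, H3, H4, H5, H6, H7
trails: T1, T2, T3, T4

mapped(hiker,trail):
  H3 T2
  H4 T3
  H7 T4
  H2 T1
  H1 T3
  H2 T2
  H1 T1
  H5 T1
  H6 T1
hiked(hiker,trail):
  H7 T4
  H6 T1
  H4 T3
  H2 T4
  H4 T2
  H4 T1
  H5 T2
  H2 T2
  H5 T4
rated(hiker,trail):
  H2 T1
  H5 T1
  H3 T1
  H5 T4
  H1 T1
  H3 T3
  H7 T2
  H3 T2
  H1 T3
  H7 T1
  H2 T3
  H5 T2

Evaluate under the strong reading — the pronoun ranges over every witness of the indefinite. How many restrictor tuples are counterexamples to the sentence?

9

"it" takes "a trail" as antecedent — a donkey pronoun bound across the clause boundary.
Strong reading: for every (h,t) with mapped(h,t), hiked(h,t) ∧ rated(h,t).
Restrictor pairs: (H1,T1) ✗  (H1,T3) ✗  (H2,T1) ✗  (H2,T2) ✗  (H3,T2) ✗  (H4,T3) ✗  (H5,T1) ✗  (H6,T1) ✗  (H7,T4) ✗
Counterexamples (restrictor pairs failing the scope): 9.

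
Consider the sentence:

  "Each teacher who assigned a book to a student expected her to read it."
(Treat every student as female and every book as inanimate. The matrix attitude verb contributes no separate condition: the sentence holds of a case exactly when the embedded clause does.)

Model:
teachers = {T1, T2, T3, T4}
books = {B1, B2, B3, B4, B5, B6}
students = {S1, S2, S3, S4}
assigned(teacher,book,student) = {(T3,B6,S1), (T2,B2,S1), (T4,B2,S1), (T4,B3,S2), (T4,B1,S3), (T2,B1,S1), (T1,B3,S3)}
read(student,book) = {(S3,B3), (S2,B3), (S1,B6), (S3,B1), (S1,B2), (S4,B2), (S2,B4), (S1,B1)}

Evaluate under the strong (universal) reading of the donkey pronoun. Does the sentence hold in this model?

"her" takes "a student" as antecedent and "it" takes "a book"; both are donkey pronouns co-varying with the restrictor.
Strong reading: for every (t,b,s) with assigned(t,b,s), read(s,b).
Restrictor triples: (T1,B3,S3)→read(S3,B3) ✓  (T2,B1,S1)→read(S1,B1) ✓  (T2,B2,S1)→read(S1,B2) ✓  (T3,B6,S1)→read(S1,B6) ✓  (T4,B1,S3)→read(S3,B1) ✓  (T4,B2,S1)→read(S1,B2) ✓  (T4,B3,S2)→read(S2,B3) ✓
Every restrictor triple satisfies the scope.

True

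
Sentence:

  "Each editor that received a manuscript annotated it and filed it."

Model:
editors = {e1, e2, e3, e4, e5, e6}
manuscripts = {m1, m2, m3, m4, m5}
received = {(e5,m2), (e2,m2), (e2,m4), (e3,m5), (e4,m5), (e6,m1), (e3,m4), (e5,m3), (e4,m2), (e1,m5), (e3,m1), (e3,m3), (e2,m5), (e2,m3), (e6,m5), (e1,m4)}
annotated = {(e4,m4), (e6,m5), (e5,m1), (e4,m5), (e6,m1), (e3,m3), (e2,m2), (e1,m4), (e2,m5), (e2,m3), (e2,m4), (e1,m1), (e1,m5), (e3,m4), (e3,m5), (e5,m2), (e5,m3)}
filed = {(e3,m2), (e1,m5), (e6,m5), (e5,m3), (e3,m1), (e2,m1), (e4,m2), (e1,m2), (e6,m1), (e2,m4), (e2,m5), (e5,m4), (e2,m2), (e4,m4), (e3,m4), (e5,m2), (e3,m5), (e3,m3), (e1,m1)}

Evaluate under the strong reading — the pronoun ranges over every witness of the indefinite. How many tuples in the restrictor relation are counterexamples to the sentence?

"it" takes "a manuscript" as antecedent — a donkey pronoun bound across the clause boundary.
Strong reading: for every (e,m) with received(e,m), annotated(e,m) ∧ filed(e,m).
Restrictor pairs: (e1,m4) ✗  (e1,m5) ✓  (e2,m2) ✓  (e2,m3) ✗  (e2,m4) ✓  (e2,m5) ✓  (e3,m1) ✗  (e3,m3) ✓  (e3,m4) ✓  (e3,m5) ✓  (e4,m2) ✗  (e4,m5) ✗  (e5,m2) ✓  (e5,m3) ✓  (e6,m1) ✓  (e6,m5) ✓
Counterexamples (restrictor pairs failing the scope): 5.

5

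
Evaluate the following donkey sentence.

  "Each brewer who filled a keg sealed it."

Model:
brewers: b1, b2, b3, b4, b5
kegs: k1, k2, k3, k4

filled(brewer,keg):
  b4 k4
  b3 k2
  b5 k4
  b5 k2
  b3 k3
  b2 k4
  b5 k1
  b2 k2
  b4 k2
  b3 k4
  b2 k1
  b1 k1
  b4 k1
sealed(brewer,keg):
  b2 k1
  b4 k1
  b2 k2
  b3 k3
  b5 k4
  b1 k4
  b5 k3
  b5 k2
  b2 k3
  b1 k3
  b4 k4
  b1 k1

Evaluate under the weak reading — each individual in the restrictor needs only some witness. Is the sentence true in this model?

True

"it" takes "a keg" as antecedent — a donkey pronoun bound across the clause boundary.
Weak reading: every brewer b with some filled-keg has at least one filled-keg k such that sealed(b,k).
Per brewer: b1:✓  b2:✓  b3:✓  b4:✓  b5:✓
Every brewer in the restrictor has a witness.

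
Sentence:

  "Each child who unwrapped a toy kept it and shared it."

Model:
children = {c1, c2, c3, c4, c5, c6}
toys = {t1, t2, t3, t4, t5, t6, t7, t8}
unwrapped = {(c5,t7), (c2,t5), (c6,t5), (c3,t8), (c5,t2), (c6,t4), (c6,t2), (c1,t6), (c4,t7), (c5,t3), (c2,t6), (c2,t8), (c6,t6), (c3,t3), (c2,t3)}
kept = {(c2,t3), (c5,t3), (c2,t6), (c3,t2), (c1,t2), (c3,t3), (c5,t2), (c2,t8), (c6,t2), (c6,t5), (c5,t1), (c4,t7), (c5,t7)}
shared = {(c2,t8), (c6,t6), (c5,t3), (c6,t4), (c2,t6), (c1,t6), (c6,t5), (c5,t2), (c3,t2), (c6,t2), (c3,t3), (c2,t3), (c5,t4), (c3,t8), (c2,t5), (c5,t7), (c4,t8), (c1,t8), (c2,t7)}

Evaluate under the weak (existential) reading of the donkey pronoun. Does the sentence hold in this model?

"it" takes "a toy" as antecedent — a donkey pronoun bound across the clause boundary.
Weak reading: every child c with some unwrapped-toy has at least one unwrapped-toy t such that kept(c,t) ∧ shared(c,t).
Per child: c1:✗  c2:✓  c3:✓  c4:✗  c5:✓  c6:✓
c1 has no witness among its unwrapped-toys.

False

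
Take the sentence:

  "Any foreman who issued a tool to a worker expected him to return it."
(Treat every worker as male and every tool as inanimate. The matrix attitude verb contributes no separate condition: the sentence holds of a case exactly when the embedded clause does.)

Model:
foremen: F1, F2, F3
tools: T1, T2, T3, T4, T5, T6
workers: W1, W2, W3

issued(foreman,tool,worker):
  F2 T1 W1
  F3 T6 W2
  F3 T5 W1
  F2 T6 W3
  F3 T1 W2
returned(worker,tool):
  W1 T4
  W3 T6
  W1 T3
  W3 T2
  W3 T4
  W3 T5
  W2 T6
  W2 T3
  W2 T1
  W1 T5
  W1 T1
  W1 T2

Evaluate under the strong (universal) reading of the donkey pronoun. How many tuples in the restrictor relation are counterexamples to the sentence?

"him" takes "a worker" as antecedent and "it" takes "a tool"; both are donkey pronouns co-varying with the restrictor.
Strong reading: for every (f,t,w) with issued(f,t,w), returned(w,t).
Restrictor triples: (F2,T1,W1)→returned(W1,T1) ✓  (F2,T6,W3)→returned(W3,T6) ✓  (F3,T1,W2)→returned(W2,T1) ✓  (F3,T5,W1)→returned(W1,T5) ✓  (F3,T6,W2)→returned(W2,T6) ✓
Counterexamples (restrictor triples failing the scope): 0.

0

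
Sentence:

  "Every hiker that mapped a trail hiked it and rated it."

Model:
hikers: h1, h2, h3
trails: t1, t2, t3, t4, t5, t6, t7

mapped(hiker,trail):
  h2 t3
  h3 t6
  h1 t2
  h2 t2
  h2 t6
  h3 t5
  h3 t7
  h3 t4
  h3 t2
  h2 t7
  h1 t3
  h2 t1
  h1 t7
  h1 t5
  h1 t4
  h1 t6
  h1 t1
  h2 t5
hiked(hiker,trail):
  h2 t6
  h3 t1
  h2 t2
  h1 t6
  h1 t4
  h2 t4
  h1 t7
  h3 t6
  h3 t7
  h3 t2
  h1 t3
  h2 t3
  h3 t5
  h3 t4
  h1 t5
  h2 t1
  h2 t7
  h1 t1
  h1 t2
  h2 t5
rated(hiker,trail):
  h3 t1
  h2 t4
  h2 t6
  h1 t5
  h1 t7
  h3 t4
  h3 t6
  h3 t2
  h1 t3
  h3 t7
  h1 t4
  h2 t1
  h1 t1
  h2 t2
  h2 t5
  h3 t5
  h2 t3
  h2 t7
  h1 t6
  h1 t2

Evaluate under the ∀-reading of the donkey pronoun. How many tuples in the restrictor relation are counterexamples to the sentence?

0

"it" takes "a trail" as antecedent — a donkey pronoun bound across the clause boundary.
Strong reading: for every (h,t) with mapped(h,t), hiked(h,t) ∧ rated(h,t).
Restrictor pairs: (h1,t1) ✓  (h1,t2) ✓  (h1,t3) ✓  (h1,t4) ✓  (h1,t5) ✓  (h1,t6) ✓  (h1,t7) ✓  (h2,t1) ✓  (h2,t2) ✓  (h2,t3) ✓  (h2,t5) ✓  (h2,t6) ✓  (h2,t7) ✓  (h3,t2) ✓  (h3,t4) ✓  (h3,t5) ✓  (h3,t6) ✓  (h3,t7) ✓
Counterexamples (restrictor pairs failing the scope): 0.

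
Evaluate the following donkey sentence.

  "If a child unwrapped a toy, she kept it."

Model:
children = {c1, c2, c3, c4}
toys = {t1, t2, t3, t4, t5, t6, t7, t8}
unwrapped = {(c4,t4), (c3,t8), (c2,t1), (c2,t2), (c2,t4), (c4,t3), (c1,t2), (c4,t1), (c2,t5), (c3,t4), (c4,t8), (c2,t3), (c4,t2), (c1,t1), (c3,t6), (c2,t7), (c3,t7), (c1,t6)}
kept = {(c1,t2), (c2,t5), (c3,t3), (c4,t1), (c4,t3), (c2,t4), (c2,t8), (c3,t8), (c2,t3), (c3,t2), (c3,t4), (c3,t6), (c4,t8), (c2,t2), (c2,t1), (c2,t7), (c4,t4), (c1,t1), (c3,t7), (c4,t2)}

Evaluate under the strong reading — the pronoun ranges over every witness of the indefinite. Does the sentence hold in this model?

False

"it" takes "a toy" as antecedent — a donkey pronoun bound across the clause boundary.
Strong reading: for every (c,t) with unwrapped(c,t), kept(c,t).
Restrictor pairs: (c1,t1) ✓  (c1,t2) ✓  (c1,t6) ✗  (c2,t1) ✓  (c2,t2) ✓  (c2,t3) ✓  (c2,t4) ✓  (c2,t5) ✓  (c2,t7) ✓  (c3,t4) ✓  (c3,t6) ✓  (c3,t7) ✓  (c3,t8) ✓  (c4,t1) ✓  (c4,t2) ✓  (c4,t3) ✓  (c4,t4) ✓  (c4,t8) ✓
Counterexample: (c1,t6) is in unwrapped but fails the scope.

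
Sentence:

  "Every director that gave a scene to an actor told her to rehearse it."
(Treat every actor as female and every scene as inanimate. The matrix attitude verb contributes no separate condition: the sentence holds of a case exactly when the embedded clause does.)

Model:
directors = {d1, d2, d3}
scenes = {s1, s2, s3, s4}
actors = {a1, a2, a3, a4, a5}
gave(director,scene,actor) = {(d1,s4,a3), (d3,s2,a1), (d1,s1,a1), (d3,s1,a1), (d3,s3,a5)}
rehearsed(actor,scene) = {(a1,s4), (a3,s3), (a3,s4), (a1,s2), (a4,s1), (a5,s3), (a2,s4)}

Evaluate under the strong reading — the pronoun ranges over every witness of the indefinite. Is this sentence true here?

"her" takes "an actor" as antecedent and "it" takes "a scene"; both are donkey pronouns co-varying with the restrictor.
Strong reading: for every (d,s,a) with gave(d,s,a), rehearsed(a,s).
Restrictor triples: (d1,s1,a1)→rehearsed(a1,s1) ✗  (d1,s4,a3)→rehearsed(a3,s4) ✓  (d3,s1,a1)→rehearsed(a1,s1) ✗  (d3,s2,a1)→rehearsed(a1,s2) ✓  (d3,s3,a5)→rehearsed(a5,s3) ✓
Counterexample: (d1,s1,a1) — rehearsed(a1,s1) does not hold.

False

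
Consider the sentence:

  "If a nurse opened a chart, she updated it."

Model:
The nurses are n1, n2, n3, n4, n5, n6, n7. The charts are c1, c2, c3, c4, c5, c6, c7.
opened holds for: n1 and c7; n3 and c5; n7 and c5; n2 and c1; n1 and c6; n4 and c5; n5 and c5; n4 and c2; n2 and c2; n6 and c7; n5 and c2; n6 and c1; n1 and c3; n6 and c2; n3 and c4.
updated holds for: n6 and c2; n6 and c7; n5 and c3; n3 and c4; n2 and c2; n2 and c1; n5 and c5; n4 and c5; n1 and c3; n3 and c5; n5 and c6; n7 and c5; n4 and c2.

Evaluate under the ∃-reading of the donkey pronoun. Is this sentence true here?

True

"it" takes "a chart" as antecedent — a donkey pronoun bound across the clause boundary.
Weak reading: every nurse n with some opened-chart has at least one opened-chart c such that updated(n,c).
Per nurse: n1:✓  n2:✓  n3:✓  n4:✓  n5:✓  n6:✓  n7:✓
Every nurse in the restrictor has a witness.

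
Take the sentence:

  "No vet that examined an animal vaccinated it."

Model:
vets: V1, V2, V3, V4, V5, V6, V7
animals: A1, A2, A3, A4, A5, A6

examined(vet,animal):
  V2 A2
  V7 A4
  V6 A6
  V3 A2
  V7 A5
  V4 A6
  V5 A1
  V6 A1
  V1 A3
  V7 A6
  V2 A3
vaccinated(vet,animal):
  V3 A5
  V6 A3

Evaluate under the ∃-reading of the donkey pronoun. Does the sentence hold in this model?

True

"it" takes "an animal" as antecedent — a donkey pronoun bound across the clause boundary.
Truth condition: for no (v,a) with examined(v,a) does vaccinated(v,a) hold.
Restrictor pairs — does the scope hold? (V1,A3):fails  (V2,A2):fails  (V2,A3):fails  (V3,A2):fails  (V4,A6):fails  (V5,A1):fails  (V6,A1):fails  (V6,A6):fails  (V7,A4):fails  (V7,A5):fails  (V7,A6):fails
Scope holds for no restrictor pair, so the sentence is true.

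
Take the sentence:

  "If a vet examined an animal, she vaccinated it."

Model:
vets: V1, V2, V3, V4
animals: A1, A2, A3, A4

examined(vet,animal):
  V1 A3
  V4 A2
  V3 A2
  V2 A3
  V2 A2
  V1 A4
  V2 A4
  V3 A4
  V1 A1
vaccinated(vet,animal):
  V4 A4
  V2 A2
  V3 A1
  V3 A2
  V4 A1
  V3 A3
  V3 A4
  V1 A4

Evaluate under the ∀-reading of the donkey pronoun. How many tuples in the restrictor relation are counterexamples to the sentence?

5

"it" takes "an animal" as antecedent — a donkey pronoun bound across the clause boundary.
Strong reading: for every (v,a) with examined(v,a), vaccinated(v,a).
Restrictor pairs: (V1,A1) ✗  (V1,A3) ✗  (V1,A4) ✓  (V2,A2) ✓  (V2,A3) ✗  (V2,A4) ✗  (V3,A2) ✓  (V3,A4) ✓  (V4,A2) ✗
Counterexamples (restrictor pairs failing the scope): 5.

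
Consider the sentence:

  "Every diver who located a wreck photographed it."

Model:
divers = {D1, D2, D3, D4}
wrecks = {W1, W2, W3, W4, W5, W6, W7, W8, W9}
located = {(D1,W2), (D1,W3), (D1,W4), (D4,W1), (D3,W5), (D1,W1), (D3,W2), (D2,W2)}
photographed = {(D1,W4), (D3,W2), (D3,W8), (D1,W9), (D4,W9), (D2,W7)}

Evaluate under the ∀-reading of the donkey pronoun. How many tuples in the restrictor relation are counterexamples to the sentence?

"it" takes "a wreck" as antecedent — a donkey pronoun bound across the clause boundary.
Strong reading: for every (d,w) with located(d,w), photographed(d,w).
Restrictor pairs: (D1,W1) ✗  (D1,W2) ✗  (D1,W3) ✗  (D1,W4) ✓  (D2,W2) ✗  (D3,W2) ✓  (D3,W5) ✗  (D4,W1) ✗
Counterexamples (restrictor pairs failing the scope): 6.

6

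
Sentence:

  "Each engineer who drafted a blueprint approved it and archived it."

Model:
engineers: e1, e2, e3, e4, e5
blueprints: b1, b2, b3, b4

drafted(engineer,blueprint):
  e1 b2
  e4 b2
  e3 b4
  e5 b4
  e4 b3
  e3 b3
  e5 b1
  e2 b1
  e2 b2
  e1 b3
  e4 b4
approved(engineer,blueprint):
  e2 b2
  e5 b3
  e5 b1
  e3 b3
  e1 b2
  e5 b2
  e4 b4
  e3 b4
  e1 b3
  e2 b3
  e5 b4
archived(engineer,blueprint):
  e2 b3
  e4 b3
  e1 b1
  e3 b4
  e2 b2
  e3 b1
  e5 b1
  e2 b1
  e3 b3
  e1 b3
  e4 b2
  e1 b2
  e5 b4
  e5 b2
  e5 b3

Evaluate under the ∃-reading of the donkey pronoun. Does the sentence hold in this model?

False

"it" takes "a blueprint" as antecedent — a donkey pronoun bound across the clause boundary.
Weak reading: every engineer e with some drafted-blueprint has at least one drafted-blueprint b such that approved(e,b) ∧ archived(e,b).
Per engineer: e1:✓  e2:✓  e3:✓  e4:✗  e5:✓
e4 has no witness among its drafted-blueprints.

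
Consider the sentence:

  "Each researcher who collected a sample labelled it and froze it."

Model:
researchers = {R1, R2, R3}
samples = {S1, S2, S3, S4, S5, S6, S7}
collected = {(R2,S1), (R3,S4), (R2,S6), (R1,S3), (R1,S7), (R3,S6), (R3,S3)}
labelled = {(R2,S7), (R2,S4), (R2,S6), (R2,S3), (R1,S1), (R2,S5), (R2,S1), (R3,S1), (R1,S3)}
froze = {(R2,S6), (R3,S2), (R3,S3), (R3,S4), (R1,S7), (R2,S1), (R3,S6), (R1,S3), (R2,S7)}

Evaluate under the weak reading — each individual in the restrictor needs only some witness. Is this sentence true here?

"it" takes "a sample" as antecedent — a donkey pronoun bound across the clause boundary.
Weak reading: every researcher r with some collected-sample has at least one collected-sample s such that labelled(r,s) ∧ froze(r,s).
Per researcher: R1:✓  R2:✓  R3:✗
R3 has no witness among its collected-samples.

False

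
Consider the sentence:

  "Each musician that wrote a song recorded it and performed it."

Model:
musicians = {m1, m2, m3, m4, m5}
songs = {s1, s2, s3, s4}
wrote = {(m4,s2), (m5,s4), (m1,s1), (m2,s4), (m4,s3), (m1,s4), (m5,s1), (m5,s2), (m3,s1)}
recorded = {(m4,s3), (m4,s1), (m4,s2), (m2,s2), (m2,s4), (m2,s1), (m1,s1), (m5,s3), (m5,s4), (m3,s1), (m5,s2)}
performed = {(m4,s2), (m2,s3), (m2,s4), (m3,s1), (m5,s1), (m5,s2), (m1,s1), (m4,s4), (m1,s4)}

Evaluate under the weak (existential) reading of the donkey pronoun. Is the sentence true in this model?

"it" takes "a song" as antecedent — a donkey pronoun bound across the clause boundary.
Weak reading: every musician m with some wrote-song has at least one wrote-song s such that recorded(m,s) ∧ performed(m,s).
Per musician: m1:✓  m2:✓  m3:✓  m4:✓  m5:✓
Every musician in the restrictor has a witness.

True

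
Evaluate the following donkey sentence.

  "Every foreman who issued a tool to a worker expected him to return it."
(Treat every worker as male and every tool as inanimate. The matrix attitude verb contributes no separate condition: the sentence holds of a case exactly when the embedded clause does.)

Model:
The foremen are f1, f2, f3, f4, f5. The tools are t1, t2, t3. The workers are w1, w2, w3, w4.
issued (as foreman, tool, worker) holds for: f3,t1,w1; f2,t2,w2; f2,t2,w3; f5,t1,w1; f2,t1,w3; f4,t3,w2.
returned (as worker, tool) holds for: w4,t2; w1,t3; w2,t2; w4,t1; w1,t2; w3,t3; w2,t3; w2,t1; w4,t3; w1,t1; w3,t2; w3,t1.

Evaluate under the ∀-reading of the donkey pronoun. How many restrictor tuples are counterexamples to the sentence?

"him" takes "a worker" as antecedent and "it" takes "a tool"; both are donkey pronouns co-varying with the restrictor.
Strong reading: for every (f,t,w) with issued(f,t,w), returned(w,t).
Restrictor triples: (f2,t1,w3)→returned(w3,t1) ✓  (f2,t2,w2)→returned(w2,t2) ✓  (f2,t2,w3)→returned(w3,t2) ✓  (f3,t1,w1)→returned(w1,t1) ✓  (f4,t3,w2)→returned(w2,t3) ✓  (f5,t1,w1)→returned(w1,t1) ✓
Counterexamples (restrictor triples failing the scope): 0.

0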